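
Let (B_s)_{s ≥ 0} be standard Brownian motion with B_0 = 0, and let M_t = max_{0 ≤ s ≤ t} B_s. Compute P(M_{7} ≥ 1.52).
P(M_{7} ≥ 1.52) = 2·P(B_{7} ≥ 1.52) = 2(1 − Φ(1.52/√7)) ≈ 0.5656

By the reflection principle for Brownian motion, P(M_t ≥ a) = 2 · P(B_t ≥ a) for a ≥ 0. Since B_t ~ N(0, t), P(B_t ≥ 1.52) = 1 − Φ(1.52/√t) = 1 − Φ(1.52/√7) = 1 − Φ(0.5745). So
  P(M_{7} ≥ 1.52) = 2(1 − Φ(0.5745)) ≈ 0.5656.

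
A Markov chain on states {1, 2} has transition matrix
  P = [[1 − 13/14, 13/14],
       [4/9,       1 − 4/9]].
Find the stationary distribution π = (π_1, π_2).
π_1 = 56/173, π_2 = 117/173

Solve πP = π with π_1 + π_2 = 1. From πP = π: π_1 · (1 − 13/14) + π_2 · 4/9 = π_1 ⇒ π_2 · 4/9 = π_1 · 13/14 ⇒ π_2/π_1 = (13/14)/(4/9) = 117/56. Together with π_1 + π_2 = 1:
  π_1 = (4/9)/(13/14 + 4/9) = (4/9)/(173/126) = 56/173,
  π_2 = (13/14)/(13/14 + 4/9) = (13/14)/(173/126) = 117/173.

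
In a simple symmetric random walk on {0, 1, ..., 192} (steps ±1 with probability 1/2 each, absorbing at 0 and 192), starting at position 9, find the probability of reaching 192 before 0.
P(hit 192 before 0) = 9/192 = 3/64

Let u_k = P(hit 192 before 0 | start at k). Then u_0 = 0, u_192 = 1, and u_k = u_{k-1}/2 + u_{k+1}/2 for 1 ≤ k ≤ 191. This harmonic recurrence is solved by u_k = k/192, giving u_9 = 9/192 = 3/64.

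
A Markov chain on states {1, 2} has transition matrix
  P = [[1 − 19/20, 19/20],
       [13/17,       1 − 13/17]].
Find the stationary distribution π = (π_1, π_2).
π_1 = 260/583, π_2 = 323/583

Solve πP = π with π_1 + π_2 = 1. From πP = π: π_1 · (1 − 19/20) + π_2 · 13/17 = π_1 ⇒ π_2 · 13/17 = π_1 · 19/20 ⇒ π_2/π_1 = (19/20)/(13/17) = 323/260. Together with π_1 + π_2 = 1:
  π_1 = (13/17)/(19/20 + 13/17) = (13/17)/(583/340) = 260/583,
  π_2 = (19/20)/(19/20 + 13/17) = (19/20)/(583/340) = 323/583.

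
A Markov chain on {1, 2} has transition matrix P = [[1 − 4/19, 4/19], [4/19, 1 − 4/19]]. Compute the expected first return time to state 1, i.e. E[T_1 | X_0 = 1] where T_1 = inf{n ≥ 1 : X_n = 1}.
E[T_1 | X_0 = 1] = 1/π_1 = 2

For an irreducible recurrent Markov chain with stationary distribution π, E[T_i | X_0 = i] = 1/π_i (Kac's formula). Here π_1 = (4/19)/(4/19 + 4/19) = (4/19)/(8/19) = 1/2, so E[T_1 | X_0 = 1] = 1/π_1 = (4/19 + 4/19)/(4/19) = (8/19)/(4/19) = 2.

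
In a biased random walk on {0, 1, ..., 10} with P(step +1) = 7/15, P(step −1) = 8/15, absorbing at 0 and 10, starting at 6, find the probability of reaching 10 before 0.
P(hit 10 before 0) = (1 − (8/7)^6) / (1 − (8/7)^10) = 23128833/52751105

Let u_k denote P(reach 10 before 0 | start at k). Boundary: u_0 = 0, u_10 = 1. Recurrence: u_k = 7/15·u_{k+1} + 8/15·u_{k-1} for 1 ≤ k ≤ 9. Try u_k = A + B·r^k with r = q/p = (8/15)/(7/15) = 8/7. Substitution satisfies the recurrence; boundary conditions give:
  u_k = (1 − r^k) / (1 − r^N) = (1 − (8/7)^6) / (1 − (8/7)^10) = 23128833/52751105.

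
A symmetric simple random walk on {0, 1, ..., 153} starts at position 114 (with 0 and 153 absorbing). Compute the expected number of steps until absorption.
E[τ | X_0 = 114] = 4446

Let v_k = E[τ | X_0 = k]. Boundary: v_0 = v_153 = 0. Recurrence: v_k = 1 + (v_{k-1} + v_{k+1})/2 for 1 ≤ k ≤ 152. The particular solution to v_k − (v_{k-1} + v_{k+1})/2 = 1 is v_k = −k^2. Adding homogeneous solution A + B k and matching boundaries gives v_k = k (153 − k). Substituting k = 114: v_114 = 114 · 39 = 4446.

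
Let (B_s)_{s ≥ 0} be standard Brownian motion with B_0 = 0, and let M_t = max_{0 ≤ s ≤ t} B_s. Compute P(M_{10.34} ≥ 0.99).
P(M_{10.34} ≥ 0.99) = 2·P(B_{10.34} ≥ 0.99) = 2(1 − Φ(0.99/√10.34)) ≈ 0.7582

By the reflection principle for Brownian motion, P(M_t ≥ a) = 2 · P(B_t ≥ a) for a ≥ 0. Since B_t ~ N(0, t), P(B_t ≥ 0.99) = 1 − Φ(0.99/√t) = 1 − Φ(0.99/√10.34) = 1 − Φ(0.3079). So
  P(M_{10.34} ≥ 0.99) = 2(1 − Φ(0.3079)) ≈ 0.7582.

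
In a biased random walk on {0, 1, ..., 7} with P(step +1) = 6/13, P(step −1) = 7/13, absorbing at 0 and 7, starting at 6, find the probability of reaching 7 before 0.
P(hit 7 before 0) = (1 − (7/6)^6) / (1 − (7/6)^7) = 425958/543607

Let u_k denote P(reach 7 before 0 | start at k). Boundary: u_0 = 0, u_7 = 1. Recurrence: u_k = 6/13·u_{k+1} + 7/13·u_{k-1} for 1 ≤ k ≤ 6. Try u_k = A + B·r^k with r = q/p = (7/13)/(6/13) = 7/6. Substitution satisfies the recurrence; boundary conditions give:
  u_k = (1 − r^k) / (1 − r^N) = (1 − (7/6)^6) / (1 − (7/6)^7) = 425958/543607.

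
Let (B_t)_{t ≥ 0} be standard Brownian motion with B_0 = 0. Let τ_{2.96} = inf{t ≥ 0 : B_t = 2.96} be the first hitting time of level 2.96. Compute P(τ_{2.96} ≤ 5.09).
P(τ_{2.96} ≤ 5.09) = 2(1 − Φ(2.96/√5.09)) = 2(1 − Φ(1.3120)) ≈ 0.1895

By the reflection principle for standard BM, P(τ_b ≤ t) = 2 · P(B_t ≥ b). Since B_t ~ N(0, t), P(B_t ≥ 2.96) = 1 − Φ(2.96/√t) = 1 − Φ(2.96/√5.09) = 1 − Φ(1.3120) ≈ 0.09476. Doubling: P(τ_{2.96} ≤ 5.09) ≈ 2 · 0.09476 = 0.18952 ≈ 0.1895.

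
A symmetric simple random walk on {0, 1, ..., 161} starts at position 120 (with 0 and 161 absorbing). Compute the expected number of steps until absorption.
E[τ | X_0 = 120] = 4920

Let v_k = E[τ | X_0 = k]. Boundary: v_0 = v_161 = 0. Recurrence: v_k = 1 + (v_{k-1} + v_{k+1})/2 for 1 ≤ k ≤ 160. The particular solution to v_k − (v_{k-1} + v_{k+1})/2 = 1 is v_k = −k^2. Adding homogeneous solution A + B k and matching boundaries gives v_k = k (161 − k). Substituting k = 120: v_120 = 120 · 41 = 4920.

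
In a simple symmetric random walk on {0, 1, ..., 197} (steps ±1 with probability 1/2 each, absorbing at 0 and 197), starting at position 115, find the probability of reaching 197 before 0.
P(hit 197 before 0) = 115/197

Let u_k = P(hit 197 before 0 | start at k). Then u_0 = 0, u_197 = 1, and u_k = u_{k-1}/2 + u_{k+1}/2 for 1 ≤ k ≤ 196. This harmonic recurrence is solved by u_k = k/197, giving u_115 = 115/197.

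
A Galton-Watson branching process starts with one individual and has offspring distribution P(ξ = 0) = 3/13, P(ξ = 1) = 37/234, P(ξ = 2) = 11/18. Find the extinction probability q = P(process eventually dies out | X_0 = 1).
q = 54/143

The pgf is f(s) = 3/13 + 37/234·s + 11/18·s². The extinction probability q is the smallest fixed point of f in [0, 1]. Setting s = f(s):
  11/18·s² + (37/234 − 1)·s + 3/13 = 0
  11/18·s² − (3/13 + 11/18)·s + 3/13 = 0
which factors as (s − 1)·(11/18·s − 3/13) = 0, giving roots s = 1 and s = (3/13)/(11/18) = 54/143.
Mean offspring μ = 37/234 + 2·11/18 = 323/234 > 1 (supercritical), so q < 1. The extinction probability is the smaller root: q = (3/13)/(11/18) = 54/143.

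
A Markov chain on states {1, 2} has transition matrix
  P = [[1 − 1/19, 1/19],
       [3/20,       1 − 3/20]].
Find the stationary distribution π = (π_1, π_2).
π_1 = 57/77, π_2 = 20/77

Solve πP = π with π_1 + π_2 = 1. From πP = π: π_1 · (1 − 1/19) + π_2 · 3/20 = π_1 ⇒ π_2 · 3/20 = π_1 · 1/19 ⇒ π_2/π_1 = (1/19)/(3/20) = 20/57. Together with π_1 + π_2 = 1:
  π_1 = (3/20)/(1/19 + 3/20) = (3/20)/(77/380) = 57/77,
  π_2 = (1/19)/(1/19 + 3/20) = (1/19)/(77/380) = 20/77.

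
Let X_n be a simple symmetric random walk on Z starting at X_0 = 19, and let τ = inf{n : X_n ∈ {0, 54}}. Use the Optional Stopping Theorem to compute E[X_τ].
E[X_τ] = 19

X_n is a martingale and τ is a bounded-mean stopping time (indeed τ is finite a.s. with bounded expectation since the walk is in a bounded region). By the OST, E[X_τ] = E[X_0] = 19. Equivalently: E[X_τ] = 54 · P(hit 54 first) + 0 · P(hit 0 first) = 54 · (19/54) = 19.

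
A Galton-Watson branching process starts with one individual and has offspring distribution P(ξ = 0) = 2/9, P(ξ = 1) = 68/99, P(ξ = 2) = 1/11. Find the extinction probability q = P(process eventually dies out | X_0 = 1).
q = 1

Mean offspring μ = 0·2/9 + 1·68/99 + 2·1/11 = 86/99 ≤ 1. For μ ≤ 1 with offspring not concentrated at 1, the Galton-Watson process goes extinct almost surely, so q = 1.
(Algebraic check: The pgf is f(s) = 2/9 + 68/99·s + 1/11·s². The extinction probability q is the smallest fixed point of f in [0, 1]. Setting s = f(s):
  1/11·s² + (68/99 − 1)·s + 2/9 = 0
  1/11·s² − (2/9 + 1/11)·s + 2/9 = 0
which factors as (s − 1)·(1/11·s − 2/9) = 0, giving roots s = 1 and s = (2/9)/(1/11) = 22/9. Since 22/9 ≥ 1, the smallest root in [0, 1] is s = 1.)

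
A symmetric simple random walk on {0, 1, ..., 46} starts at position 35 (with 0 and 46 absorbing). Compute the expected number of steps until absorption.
E[τ | X_0 = 35] = 385

Let v_k = E[τ | X_0 = k]. Boundary: v_0 = v_46 = 0. Recurrence: v_k = 1 + (v_{k-1} + v_{k+1})/2 for 1 ≤ k ≤ 45. The particular solution to v_k − (v_{k-1} + v_{k+1})/2 = 1 is v_k = −k^2. Adding homogeneous solution A + B k and matching boundaries gives v_k = k (46 − k). Substituting k = 35: v_35 = 35 · 11 = 385.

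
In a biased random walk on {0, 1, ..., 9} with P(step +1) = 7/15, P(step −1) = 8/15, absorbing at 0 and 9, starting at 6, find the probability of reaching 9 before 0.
P(hit 9 before 0) = (1 − (8/7)^6) / (1 − (8/7)^9) = 293265/555409

Let u_k denote P(reach 9 before 0 | start at k). Boundary: u_0 = 0, u_9 = 1. Recurrence: u_k = 7/15·u_{k+1} + 8/15·u_{k-1} for 1 ≤ k ≤ 8. Try u_k = A + B·r^k with r = q/p = (8/15)/(7/15) = 8/7. Substitution satisfies the recurrence; boundary conditions give:
  u_k = (1 − r^k) / (1 − r^N) = (1 − (8/7)^6) / (1 − (8/7)^9) = 293265/555409.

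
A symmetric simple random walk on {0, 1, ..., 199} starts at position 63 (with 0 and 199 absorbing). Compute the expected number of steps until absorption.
E[τ | X_0 = 63] = 8568

Let v_k = E[τ | X_0 = k]. Boundary: v_0 = v_199 = 0. Recurrence: v_k = 1 + (v_{k-1} + v_{k+1})/2 for 1 ≤ k ≤ 198. The particular solution to v_k − (v_{k-1} + v_{k+1})/2 = 1 is v_k = −k^2. Adding homogeneous solution A + B k and matching boundaries gives v_k = k (199 − k). Substituting k = 63: v_63 = 63 · 136 = 8568.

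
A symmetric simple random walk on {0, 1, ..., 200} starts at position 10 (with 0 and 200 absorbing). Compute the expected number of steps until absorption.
E[τ | X_0 = 10] = 1900

Let v_k = E[τ | X_0 = k]. Boundary: v_0 = v_200 = 0. Recurrence: v_k = 1 + (v_{k-1} + v_{k+1})/2 for 1 ≤ k ≤ 199. The particular solution to v_k − (v_{k-1} + v_{k+1})/2 = 1 is v_k = −k^2. Adding homogeneous solution A + B k and matching boundaries gives v_k = k (200 − k). Substituting k = 10: v_10 = 10 · 190 = 1900.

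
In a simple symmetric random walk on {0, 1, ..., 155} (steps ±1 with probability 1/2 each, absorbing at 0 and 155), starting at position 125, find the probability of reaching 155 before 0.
P(hit 155 before 0) = 125/155 = 25/31

Let u_k = P(hit 155 before 0 | start at k). Then u_0 = 0, u_155 = 1, and u_k = u_{k-1}/2 + u_{k+1}/2 for 1 ≤ k ≤ 154. This harmonic recurrence is solved by u_k = k/155, giving u_125 = 125/155 = 25/31.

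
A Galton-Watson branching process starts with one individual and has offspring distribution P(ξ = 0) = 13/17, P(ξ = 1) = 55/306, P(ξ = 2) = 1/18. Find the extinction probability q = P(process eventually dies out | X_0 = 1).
q = 1

Mean offspring μ = 0·13/17 + 1·55/306 + 2·1/18 = 89/306 ≤ 1. For μ ≤ 1 with offspring not concentrated at 1, the Galton-Watson process goes extinct almost surely, so q = 1.
(Algebraic check: The pgf is f(s) = 13/17 + 55/306·s + 1/18·s². The extinction probability q is the smallest fixed point of f in [0, 1]. Setting s = f(s):
  1/18·s² + (55/306 − 1)·s + 13/17 = 0
  1/18·s² − (13/17 + 1/18)·s + 13/17 = 0
which factors as (s − 1)·(1/18·s − 13/17) = 0, giving roots s = 1 and s = (13/17)/(1/18) = 234/17. Since 234/17 ≥ 1, the smallest root in [0, 1] is s = 1.)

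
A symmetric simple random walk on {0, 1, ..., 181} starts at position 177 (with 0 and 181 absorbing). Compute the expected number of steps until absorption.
E[τ | X_0 = 177] = 708

Let v_k = E[τ | X_0 = k]. Boundary: v_0 = v_181 = 0. Recurrence: v_k = 1 + (v_{k-1} + v_{k+1})/2 for 1 ≤ k ≤ 180. The particular solution to v_k − (v_{k-1} + v_{k+1})/2 = 1 is v_k = −k^2. Adding homogeneous solution A + B k and matching boundaries gives v_k = k (181 − k). Substituting k = 177: v_177 = 177 · 4 = 708.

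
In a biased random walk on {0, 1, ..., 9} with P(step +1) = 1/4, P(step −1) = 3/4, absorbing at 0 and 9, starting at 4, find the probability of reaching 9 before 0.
P(hit 9 before 0) = (1 − (3)^4) / (1 − (3)^9) = 40/9841

Let u_k denote P(reach 9 before 0 | start at k). Boundary: u_0 = 0, u_9 = 1. Recurrence: u_k = 1/4·u_{k+1} + 3/4·u_{k-1} for 1 ≤ k ≤ 8. Try u_k = A + B·r^k with r = q/p = (3/4)/(1/4) = 3. Substitution satisfies the recurrence; boundary conditions give:
  u_k = (1 − r^k) / (1 − r^N) = (1 − (3)^4) / (1 − (3)^9) = 40/9841.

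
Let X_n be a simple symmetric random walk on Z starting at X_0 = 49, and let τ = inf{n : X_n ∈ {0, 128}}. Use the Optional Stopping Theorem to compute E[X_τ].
E[X_τ] = 49

X_n is a martingale and τ is a bounded-mean stopping time (indeed τ is finite a.s. with bounded expectation since the walk is in a bounded region). By the OST, E[X_τ] = E[X_0] = 49. Equivalently: E[X_τ] = 128 · P(hit 128 first) + 0 · P(hit 0 first) = 128 · (49/128) = 49.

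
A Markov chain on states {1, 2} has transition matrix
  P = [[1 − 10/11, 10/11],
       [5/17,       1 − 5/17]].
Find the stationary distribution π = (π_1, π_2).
π_1 = 11/45, π_2 = 34/45

Solve πP = π with π_1 + π_2 = 1. From πP = π: π_1 · (1 − 10/11) + π_2 · 5/17 = π_1 ⇒ π_2 · 5/17 = π_1 · 10/11 ⇒ π_2/π_1 = (10/11)/(5/17) = 34/11. Together with π_1 + π_2 = 1:
  π_1 = (5/17)/(10/11 + 5/17) = (5/17)/(225/187) = 11/45,
  π_2 = (10/11)/(10/11 + 5/17) = (10/11)/(225/187) = 34/45.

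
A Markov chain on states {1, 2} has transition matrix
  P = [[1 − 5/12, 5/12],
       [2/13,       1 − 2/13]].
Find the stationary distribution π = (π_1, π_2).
π_1 = 24/89, π_2 = 65/89

Solve πP = π with π_1 + π_2 = 1. From πP = π: π_1 · (1 − 5/12) + π_2 · 2/13 = π_1 ⇒ π_2 · 2/13 = π_1 · 5/12 ⇒ π_2/π_1 = (5/12)/(2/13) = 65/24. Together with π_1 + π_2 = 1:
  π_1 = (2/13)/(5/12 + 2/13) = (2/13)/(89/156) = 24/89,
  π_2 = (5/12)/(5/12 + 2/13) = (5/12)/(89/156) = 65/89.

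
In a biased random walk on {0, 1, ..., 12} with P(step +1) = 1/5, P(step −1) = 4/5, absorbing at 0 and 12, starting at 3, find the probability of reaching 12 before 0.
P(hit 12 before 0) = (1 − (4)^3) / (1 − (4)^12) = 1/266305

Let u_k denote P(reach 12 before 0 | start at k). Boundary: u_0 = 0, u_12 = 1. Recurrence: u_k = 1/5·u_{k+1} + 4/5·u_{k-1} for 1 ≤ k ≤ 11. Try u_k = A + B·r^k with r = q/p = (4/5)/(1/5) = 4. Substitution satisfies the recurrence; boundary conditions give:
  u_k = (1 − r^k) / (1 − r^N) = (1 − (4)^3) / (1 − (4)^12) = 1/266305.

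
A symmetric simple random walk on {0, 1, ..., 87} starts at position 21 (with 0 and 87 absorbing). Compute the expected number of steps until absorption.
E[τ | X_0 = 21] = 1386

Let v_k = E[τ | X_0 = k]. Boundary: v_0 = v_87 = 0. Recurrence: v_k = 1 + (v_{k-1} + v_{k+1})/2 for 1 ≤ k ≤ 86. The particular solution to v_k − (v_{k-1} + v_{k+1})/2 = 1 is v_k = −k^2. Adding homogeneous solution A + B k and matching boundaries gives v_k = k (87 − k). Substituting k = 21: v_21 = 21 · 66 = 1386.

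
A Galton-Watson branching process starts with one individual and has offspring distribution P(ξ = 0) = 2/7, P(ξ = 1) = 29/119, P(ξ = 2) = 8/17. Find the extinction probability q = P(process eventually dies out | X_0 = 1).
q = 17/28

The pgf is f(s) = 2/7 + 29/119·s + 8/17·s². The extinction probability q is the smallest fixed point of f in [0, 1]. Setting s = f(s):
  8/17·s² + (29/119 − 1)·s + 2/7 = 0
  8/17·s² − (2/7 + 8/17)·s + 2/7 = 0
which factors as (s − 1)·(8/17·s − 2/7) = 0, giving roots s = 1 and s = (2/7)/(8/17) = 17/28.
Mean offspring μ = 29/119 + 2·8/17 = 141/119 > 1 (supercritical), so q < 1. The extinction probability is the smaller root: q = (2/7)/(8/17) = 17/28.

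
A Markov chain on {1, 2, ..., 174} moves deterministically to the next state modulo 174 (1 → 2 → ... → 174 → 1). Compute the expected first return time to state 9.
E[T_9 | X_0 = 9] = 174

The chain cycles deterministically, so starting at state 9 it returns in exactly 174 steps. Equivalently, the stationary distribution is uniform π_j = 1/174 for every state j, so by Kac's formula E[T_9] = 1/π_9 = 174.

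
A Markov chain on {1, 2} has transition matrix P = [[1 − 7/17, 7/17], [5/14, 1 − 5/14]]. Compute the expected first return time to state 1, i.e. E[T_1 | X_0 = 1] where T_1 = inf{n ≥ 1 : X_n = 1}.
E[T_1 | X_0 = 1] = 1/π_1 = 183/85

For an irreducible recurrent Markov chain with stationary distribution π, E[T_i | X_0 = i] = 1/π_i (Kac's formula). Here π_1 = (5/14)/(7/17 + 5/14) = (5/14)/(183/238) = 85/183, so E[T_1 | X_0 = 1] = 1/π_1 = (7/17 + 5/14)/(5/14) = (183/238)/(5/14) = 183/85.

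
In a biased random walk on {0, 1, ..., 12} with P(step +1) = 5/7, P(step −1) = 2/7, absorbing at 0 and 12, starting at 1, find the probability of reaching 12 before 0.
P(hit 12 before 0) = (1 − (2/5)^1) / (1 − (2/5)^12) = 48828125/81378843

Let u_k denote P(reach 12 before 0 | start at k). Boundary: u_0 = 0, u_12 = 1. Recurrence: u_k = 5/7·u_{k+1} + 2/7·u_{k-1} for 1 ≤ k ≤ 11. Try u_k = A + B·r^k with r = q/p = (2/7)/(5/7) = 2/5. Substitution satisfies the recurrence; boundary conditions give:
  u_k = (1 − r^k) / (1 − r^N) = (1 − (2/5)^1) / (1 − (2/5)^12) = 48828125/81378843.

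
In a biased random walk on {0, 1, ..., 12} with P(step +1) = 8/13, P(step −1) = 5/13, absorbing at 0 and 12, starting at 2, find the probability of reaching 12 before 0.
P(hit 12 before 0) = (1 − (5/8)^2) / (1 − (5/8)^12) = 1073741824/1755777849

Let u_k denote P(reach 12 before 0 | start at k). Boundary: u_0 = 0, u_12 = 1. Recurrence: u_k = 8/13·u_{k+1} + 5/13·u_{k-1} for 1 ≤ k ≤ 11. Try u_k = A + B·r^k with r = q/p = (5/13)/(8/13) = 5/8. Substitution satisfies the recurrence; boundary conditions give:
  u_k = (1 − r^k) / (1 − r^N) = (1 − (5/8)^2) / (1 − (5/8)^12) = 1073741824/1755777849.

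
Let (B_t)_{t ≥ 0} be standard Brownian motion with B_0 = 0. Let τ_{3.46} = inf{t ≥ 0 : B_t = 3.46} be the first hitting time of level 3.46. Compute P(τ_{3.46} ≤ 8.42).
P(τ_{3.46} ≤ 8.42) = 2(1 − Φ(3.46/√8.42)) = 2(1 − Φ(1.1924)) ≈ 0.2331

By the reflection principle for standard BM, P(τ_b ≤ t) = 2 · P(B_t ≥ b). Since B_t ~ N(0, t), P(B_t ≥ 3.46) = 1 − Φ(3.46/√t) = 1 − Φ(3.46/√8.42) = 1 − Φ(1.1924) ≈ 0.11655. Doubling: P(τ_{3.46} ≤ 8.42) ≈ 2 · 0.11655 = 0.23310 ≈ 0.2331.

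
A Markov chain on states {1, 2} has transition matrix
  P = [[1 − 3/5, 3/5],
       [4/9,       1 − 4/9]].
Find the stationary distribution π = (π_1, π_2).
π_1 = 20/47, π_2 = 27/47

Solve πP = π with π_1 + π_2 = 1. From πP = π: π_1 · (1 − 3/5) + π_2 · 4/9 = π_1 ⇒ π_2 · 4/9 = π_1 · 3/5 ⇒ π_2/π_1 = (3/5)/(4/9) = 27/20. Together with π_1 + π_2 = 1:
  π_1 = (4/9)/(3/5 + 4/9) = (4/9)/(47/45) = 20/47,
  π_2 = (3/5)/(3/5 + 4/9) = (3/5)/(47/45) = 27/47.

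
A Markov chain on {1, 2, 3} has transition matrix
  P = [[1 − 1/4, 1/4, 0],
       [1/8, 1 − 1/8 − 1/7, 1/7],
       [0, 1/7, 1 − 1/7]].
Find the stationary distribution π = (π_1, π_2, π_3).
π = (1/5, 2/5, 2/5)

This is a birth-death chain on three states, which satisfies detailed balance: π_1 · P_{12} = π_2 · P_{21} and π_2 · P_{23} = π_3 · P_{32}.
From π_1 · 1/4 = π_2 · 1/8: π_2/π_1 = (1/4)/(1/8) = 2.
From π_2 · 1/7 = π_3 · 1/7: π_3/π_2 = (1/7)/(1/7) = 1.
Take π_1 proportional to 1; then unnormalized π = (1, 2, 2). Normalize by dividing by the sum 5:
  π = (1/5, 2/5, 2/5).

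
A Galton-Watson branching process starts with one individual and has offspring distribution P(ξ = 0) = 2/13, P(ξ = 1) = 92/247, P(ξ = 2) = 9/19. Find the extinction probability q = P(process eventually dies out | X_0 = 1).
q = 38/117

The pgf is f(s) = 2/13 + 92/247·s + 9/19·s². The extinction probability q is the smallest fixed point of f in [0, 1]. Setting s = f(s):
  9/19·s² + (92/247 − 1)·s + 2/13 = 0
  9/19·s² − (2/13 + 9/19)·s + 2/13 = 0
which factors as (s − 1)·(9/19·s − 2/13) = 0, giving roots s = 1 and s = (2/13)/(9/19) = 38/117.
Mean offspring μ = 92/247 + 2·9/19 = 326/247 > 1 (supercritical), so q < 1. The extinction probability is the smaller root: q = (2/13)/(9/19) = 38/117.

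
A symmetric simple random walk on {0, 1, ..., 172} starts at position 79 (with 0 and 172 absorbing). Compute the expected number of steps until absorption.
E[τ | X_0 = 79] = 7347

Let v_k = E[τ | X_0 = k]. Boundary: v_0 = v_172 = 0. Recurrence: v_k = 1 + (v_{k-1} + v_{k+1})/2 for 1 ≤ k ≤ 171. The particular solution to v_k − (v_{k-1} + v_{k+1})/2 = 1 is v_k = −k^2. Adding homogeneous solution A + B k and matching boundaries gives v_k = k (172 − k). Substituting k = 79: v_79 = 79 · 93 = 7347.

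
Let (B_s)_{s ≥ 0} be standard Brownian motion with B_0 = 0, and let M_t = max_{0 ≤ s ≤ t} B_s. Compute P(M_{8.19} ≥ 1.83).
P(M_{8.19} ≥ 1.83) = 2·P(B_{8.19} ≥ 1.83) = 2(1 − Φ(1.83/√8.19)) ≈ 0.5225

By the reflection principle for Brownian motion, P(M_t ≥ a) = 2 · P(B_t ≥ a) for a ≥ 0. Since B_t ~ N(0, t), P(B_t ≥ 1.83) = 1 − Φ(1.83/√t) = 1 − Φ(1.83/√8.19) = 1 − Φ(0.6395). So
  P(M_{8.19} ≥ 1.83) = 2(1 − Φ(0.6395)) ≈ 0.5225.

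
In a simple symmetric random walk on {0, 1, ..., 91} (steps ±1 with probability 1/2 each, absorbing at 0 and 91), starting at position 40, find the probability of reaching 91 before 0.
P(hit 91 before 0) = 40/91

Let u_k = P(hit 91 before 0 | start at k). Then u_0 = 0, u_91 = 1, and u_k = u_{k-1}/2 + u_{k+1}/2 for 1 ≤ k ≤ 90. This harmonic recurrence is solved by u_k = k/91, giving u_40 = 40/91.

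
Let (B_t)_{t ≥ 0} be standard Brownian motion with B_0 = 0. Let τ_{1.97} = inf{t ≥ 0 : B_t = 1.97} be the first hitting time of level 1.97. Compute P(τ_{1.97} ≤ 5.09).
P(τ_{1.97} ≤ 5.09) = 2(1 − Φ(1.97/√5.09)) = 2(1 − Φ(0.8732)) ≈ 0.3826

By the reflection principle for standard BM, P(τ_b ≤ t) = 2 · P(B_t ≥ b). Since B_t ~ N(0, t), P(B_t ≥ 1.97) = 1 − Φ(1.97/√t) = 1 − Φ(1.97/√5.09) = 1 − Φ(0.8732) ≈ 0.19128. Doubling: P(τ_{1.97} ≤ 5.09) ≈ 2 · 0.19128 = 0.38256 ≈ 0.3826.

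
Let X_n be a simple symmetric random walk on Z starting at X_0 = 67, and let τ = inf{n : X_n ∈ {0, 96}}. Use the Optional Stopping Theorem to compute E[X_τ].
E[X_τ] = 67

X_n is a martingale and τ is a bounded-mean stopping time (indeed τ is finite a.s. with bounded expectation since the walk is in a bounded region). By the OST, E[X_τ] = E[X_0] = 67. Equivalently: E[X_τ] = 96 · P(hit 96 first) + 0 · P(hit 0 first) = 96 · (67/96) = 67.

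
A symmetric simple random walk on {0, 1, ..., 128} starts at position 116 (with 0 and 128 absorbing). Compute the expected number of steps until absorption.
E[τ | X_0 = 116] = 1392

Let v_k = E[τ | X_0 = k]. Boundary: v_0 = v_128 = 0. Recurrence: v_k = 1 + (v_{k-1} + v_{k+1})/2 for 1 ≤ k ≤ 127. The particular solution to v_k − (v_{k-1} + v_{k+1})/2 = 1 is v_k = −k^2. Adding homogeneous solution A + B k and matching boundaries gives v_k = k (128 − k). Substituting k = 116: v_116 = 116 · 12 = 1392.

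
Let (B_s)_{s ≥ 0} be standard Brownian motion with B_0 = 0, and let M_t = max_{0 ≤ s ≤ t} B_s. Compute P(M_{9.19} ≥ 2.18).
P(M_{9.19} ≥ 2.18) = 2·P(B_{9.19} ≥ 2.18) = 2(1 − Φ(2.18/√9.19)) ≈ 0.4721

By the reflection principle for Brownian motion, P(M_t ≥ a) = 2 · P(B_t ≥ a) for a ≥ 0. Since B_t ~ N(0, t), P(B_t ≥ 2.18) = 1 − Φ(2.18/√t) = 1 − Φ(2.18/√9.19) = 1 − Φ(0.7191). So
  P(M_{9.19} ≥ 2.18) = 2(1 − Φ(0.7191)) ≈ 0.4721.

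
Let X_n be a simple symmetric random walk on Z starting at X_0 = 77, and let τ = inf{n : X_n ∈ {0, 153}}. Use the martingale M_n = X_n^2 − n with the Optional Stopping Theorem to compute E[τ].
E[τ] = 5852

M_n = X_n^2 − n is a martingale (since E[X_{n+1}^2 | F_n] = X_n^2 + 1). By OST (τ has finite mean in a bounded region), E[M_τ] = E[M_0] = X_0^2 − 0 = 77^2 = 5929. Also E[M_τ] = E[X_τ^2] − E[τ]. The walk exits at 0 or 153, with P(hit 153 first) = 77/153, so E[X_τ^2] = 153^2 · 77/153 + 0 = 11781. Thus E[τ] = E[X_τ^2] − E[M_τ] = 11781 − 5929 = 5852 = 77(153 − 77) = 5852.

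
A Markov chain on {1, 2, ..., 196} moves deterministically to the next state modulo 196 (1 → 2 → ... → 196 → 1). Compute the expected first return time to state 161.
E[T_161 | X_0 = 161] = 196

The chain cycles deterministically, so starting at state 161 it returns in exactly 196 steps. Equivalently, the stationary distribution is uniform π_j = 1/196 for every state j, so by Kac's formula E[T_161] = 1/π_161 = 196.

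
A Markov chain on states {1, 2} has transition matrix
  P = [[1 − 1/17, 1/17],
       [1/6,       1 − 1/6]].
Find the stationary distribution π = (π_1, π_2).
π_1 = 17/23, π_2 = 6/23

Solve πP = π with π_1 + π_2 = 1. From πP = π: π_1 · (1 − 1/17) + π_2 · 1/6 = π_1 ⇒ π_2 · 1/6 = π_1 · 1/17 ⇒ π_2/π_1 = (1/17)/(1/6) = 6/17. Together with π_1 + π_2 = 1:
  π_1 = (1/6)/(1/17 + 1/6) = (1/6)/(23/102) = 17/23,
  π_2 = (1/17)/(1/17 + 1/6) = (1/17)/(23/102) = 6/23.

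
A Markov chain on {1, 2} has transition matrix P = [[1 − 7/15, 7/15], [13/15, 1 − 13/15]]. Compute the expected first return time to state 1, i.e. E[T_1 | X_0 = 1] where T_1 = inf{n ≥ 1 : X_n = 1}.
E[T_1 | X_0 = 1] = 1/π_1 = 20/13

For an irreducible recurrent Markov chain with stationary distribution π, E[T_i | X_0 = i] = 1/π_i (Kac's formula). Here π_1 = (13/15)/(7/15 + 13/15) = (13/15)/(4/3) = 13/20, so E[T_1 | X_0 = 1] = 1/π_1 = (7/15 + 13/15)/(13/15) = (4/3)/(13/15) = 20/13.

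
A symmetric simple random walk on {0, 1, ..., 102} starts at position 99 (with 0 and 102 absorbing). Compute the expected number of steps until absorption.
E[τ | X_0 = 99] = 297

Let v_k = E[τ | X_0 = k]. Boundary: v_0 = v_102 = 0. Recurrence: v_k = 1 + (v_{k-1} + v_{k+1})/2 for 1 ≤ k ≤ 101. The particular solution to v_k − (v_{k-1} + v_{k+1})/2 = 1 is v_k = −k^2. Adding homogeneous solution A + B k and matching boundaries gives v_k = k (102 − k). Substituting k = 99: v_99 = 99 · 3 = 297.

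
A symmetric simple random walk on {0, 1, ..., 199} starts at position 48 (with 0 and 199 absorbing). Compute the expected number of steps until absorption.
E[τ | X_0 = 48] = 7248

Let v_k = E[τ | X_0 = k]. Boundary: v_0 = v_199 = 0. Recurrence: v_k = 1 + (v_{k-1} + v_{k+1})/2 for 1 ≤ k ≤ 198. The particular solution to v_k − (v_{k-1} + v_{k+1})/2 = 1 is v_k = −k^2. Adding homogeneous solution A + B k and matching boundaries gives v_k = k (199 − k). Substituting k = 48: v_48 = 48 · 151 = 7248.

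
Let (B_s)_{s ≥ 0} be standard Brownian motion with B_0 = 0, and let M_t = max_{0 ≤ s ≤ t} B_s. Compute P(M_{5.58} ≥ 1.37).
P(M_{5.58} ≥ 1.37) = 2·P(B_{5.58} ≥ 1.37) = 2(1 − Φ(1.37/√5.58)) ≈ 0.5619

By the reflection principle for Brownian motion, P(M_t ≥ a) = 2 · P(B_t ≥ a) for a ≥ 0. Since B_t ~ N(0, t), P(B_t ≥ 1.37) = 1 − Φ(1.37/√t) = 1 − Φ(1.37/√5.58) = 1 − Φ(0.5800). So
  P(M_{5.58} ≥ 1.37) = 2(1 − Φ(0.5800)) ≈ 0.5619.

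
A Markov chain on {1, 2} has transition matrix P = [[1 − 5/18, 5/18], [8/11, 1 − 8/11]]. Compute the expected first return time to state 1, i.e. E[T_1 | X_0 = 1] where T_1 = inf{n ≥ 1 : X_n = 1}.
E[T_1 | X_0 = 1] = 1/π_1 = 199/144

For an irreducible recurrent Markov chain with stationary distribution π, E[T_i | X_0 = i] = 1/π_i (Kac's formula). Here π_1 = (8/11)/(5/18 + 8/11) = (8/11)/(199/198) = 144/199, so E[T_1 | X_0 = 1] = 1/π_1 = (5/18 + 8/11)/(8/11) = (199/198)/(8/11) = 199/144.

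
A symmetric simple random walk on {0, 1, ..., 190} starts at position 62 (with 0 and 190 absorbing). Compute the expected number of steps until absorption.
E[τ | X_0 = 62] = 7936

Let v_k = E[τ | X_0 = k]. Boundary: v_0 = v_190 = 0. Recurrence: v_k = 1 + (v_{k-1} + v_{k+1})/2 for 1 ≤ k ≤ 189. The particular solution to v_k − (v_{k-1} + v_{k+1})/2 = 1 is v_k = −k^2. Adding homogeneous solution A + B k and matching boundaries gives v_k = k (190 − k). Substituting k = 62: v_62 = 62 · 128 = 7936.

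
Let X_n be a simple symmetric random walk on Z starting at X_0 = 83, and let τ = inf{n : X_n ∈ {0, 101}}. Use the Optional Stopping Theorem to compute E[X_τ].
E[X_τ] = 83

X_n is a martingale and τ is a bounded-mean stopping time (indeed τ is finite a.s. with bounded expectation since the walk is in a bounded region). By the OST, E[X_τ] = E[X_0] = 83. Equivalently: E[X_τ] = 101 · P(hit 101 first) + 0 · P(hit 0 first) = 101 · (83/101) = 83.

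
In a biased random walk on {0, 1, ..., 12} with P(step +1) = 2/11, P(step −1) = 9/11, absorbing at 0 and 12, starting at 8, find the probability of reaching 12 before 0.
P(hit 12 before 0) = (1 − (9/2)^8) / (1 − (9/2)^12) = 105232/43151953

Let u_k denote P(reach 12 before 0 | start at k). Boundary: u_0 = 0, u_12 = 1. Recurrence: u_k = 2/11·u_{k+1} + 9/11·u_{k-1} for 1 ≤ k ≤ 11. Try u_k = A + B·r^k with r = q/p = (9/11)/(2/11) = 9/2. Substitution satisfies the recurrence; boundary conditions give:
  u_k = (1 − r^k) / (1 − r^N) = (1 − (9/2)^8) / (1 − (9/2)^12) = 105232/43151953.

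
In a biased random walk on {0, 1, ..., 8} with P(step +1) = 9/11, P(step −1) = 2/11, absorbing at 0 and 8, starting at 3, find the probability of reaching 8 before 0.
P(hit 8 before 0) = (1 − (2/9)^3) / (1 − (2/9)^8) = 6082047/6149495

Let u_k denote P(reach 8 before 0 | start at k). Boundary: u_0 = 0, u_8 = 1. Recurrence: u_k = 9/11·u_{k+1} + 2/11·u_{k-1} for 1 ≤ k ≤ 7. Try u_k = A + B·r^k with r = q/p = (2/11)/(9/11) = 2/9. Substitution satisfies the recurrence; boundary conditions give:
  u_k = (1 − r^k) / (1 − r^N) = (1 − (2/9)^3) / (1 − (2/9)^8) = 6082047/6149495.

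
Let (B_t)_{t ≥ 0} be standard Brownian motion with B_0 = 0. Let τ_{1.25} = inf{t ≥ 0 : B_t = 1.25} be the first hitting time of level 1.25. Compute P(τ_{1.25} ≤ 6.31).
P(τ_{1.25} ≤ 6.31) = 2(1 − Φ(1.25/√6.31)) = 2(1 − Φ(0.4976)) ≈ 0.6188

By the reflection principle for standard BM, P(τ_b ≤ t) = 2 · P(B_t ≥ b). Since B_t ~ N(0, t), P(B_t ≥ 1.25) = 1 − Φ(1.25/√t) = 1 − Φ(1.25/√6.31) = 1 − Φ(0.4976) ≈ 0.30938. Doubling: P(τ_{1.25} ≤ 6.31) ≈ 2 · 0.30938 = 0.61876 ≈ 0.6188.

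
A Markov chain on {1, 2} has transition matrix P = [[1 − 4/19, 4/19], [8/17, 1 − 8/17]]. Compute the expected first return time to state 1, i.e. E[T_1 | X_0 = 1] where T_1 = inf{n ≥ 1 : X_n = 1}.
E[T_1 | X_0 = 1] = 1/π_1 = 55/38

For an irreducible recurrent Markov chain with stationary distribution π, E[T_i | X_0 = i] = 1/π_i (Kac's formula). Here π_1 = (8/17)/(4/19 + 8/17) = (8/17)/(220/323) = 38/55, so E[T_1 | X_0 = 1] = 1/π_1 = (4/19 + 8/17)/(8/17) = (220/323)/(8/17) = 55/38.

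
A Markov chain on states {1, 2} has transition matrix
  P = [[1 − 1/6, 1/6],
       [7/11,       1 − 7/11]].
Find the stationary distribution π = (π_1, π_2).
π_1 = 42/53, π_2 = 11/53

Solve πP = π with π_1 + π_2 = 1. From πP = π: π_1 · (1 − 1/6) + π_2 · 7/11 = π_1 ⇒ π_2 · 7/11 = π_1 · 1/6 ⇒ π_2/π_1 = (1/6)/(7/11) = 11/42. Together with π_1 + π_2 = 1:
  π_1 = (7/11)/(1/6 + 7/11) = (7/11)/(53/66) = 42/53,
  π_2 = (1/6)/(1/6 + 7/11) = (1/6)/(53/66) = 11/53.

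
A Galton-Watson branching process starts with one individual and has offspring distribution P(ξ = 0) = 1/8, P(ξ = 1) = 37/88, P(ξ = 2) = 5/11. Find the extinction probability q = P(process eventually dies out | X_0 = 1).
q = 11/40

The pgf is f(s) = 1/8 + 37/88·s + 5/11·s². The extinction probability q is the smallest fixed point of f in [0, 1]. Setting s = f(s):
  5/11·s² + (37/88 − 1)·s + 1/8 = 0
  5/11·s² − (1/8 + 5/11)·s + 1/8 = 0
which factors as (s − 1)·(5/11·s − 1/8) = 0, giving roots s = 1 and s = (1/8)/(5/11) = 11/40.
Mean offspring μ = 37/88 + 2·5/11 = 117/88 > 1 (supercritical), so q < 1. The extinction probability is the smaller root: q = (1/8)/(5/11) = 11/40.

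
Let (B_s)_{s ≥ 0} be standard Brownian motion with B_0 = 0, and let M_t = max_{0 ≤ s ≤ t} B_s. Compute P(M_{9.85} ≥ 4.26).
P(M_{9.85} ≥ 4.26) = 2·P(B_{9.85} ≥ 4.26) = 2(1 − Φ(4.26/√9.85)) ≈ 0.1747

By the reflection principle for Brownian motion, P(M_t ≥ a) = 2 · P(B_t ≥ a) for a ≥ 0. Since B_t ~ N(0, t), P(B_t ≥ 4.26) = 1 − Φ(4.26/√t) = 1 − Φ(4.26/√9.85) = 1 − Φ(1.3573). So
  P(M_{9.85} ≥ 4.26) = 2(1 − Φ(1.3573)) ≈ 0.1747.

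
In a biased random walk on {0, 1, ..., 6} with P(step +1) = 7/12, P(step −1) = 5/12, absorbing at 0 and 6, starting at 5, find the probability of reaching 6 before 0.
P(hit 6 before 0) = (1 − (5/7)^5) / (1 − (5/7)^6) = 47887/51012

Let u_k denote P(reach 6 before 0 | start at k). Boundary: u_0 = 0, u_6 = 1. Recurrence: u_k = 7/12·u_{k+1} + 5/12·u_{k-1} for 1 ≤ k ≤ 5. Try u_k = A + B·r^k with r = q/p = (5/12)/(7/12) = 5/7. Substitution satisfies the recurrence; boundary conditions give:
  u_k = (1 − r^k) / (1 − r^N) = (1 − (5/7)^5) / (1 − (5/7)^6) = 47887/51012.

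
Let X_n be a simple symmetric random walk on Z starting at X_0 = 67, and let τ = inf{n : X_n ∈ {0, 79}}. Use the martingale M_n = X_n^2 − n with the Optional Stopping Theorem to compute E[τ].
E[τ] = 804

M_n = X_n^2 − n is a martingale (since E[X_{n+1}^2 | F_n] = X_n^2 + 1). By OST (τ has finite mean in a bounded region), E[M_τ] = E[M_0] = X_0^2 − 0 = 67^2 = 4489. Also E[M_τ] = E[X_τ^2] − E[τ]. The walk exits at 0 or 79, with P(hit 79 first) = 67/79, so E[X_τ^2] = 79^2 · 67/79 + 0 = 5293. Thus E[τ] = E[X_τ^2] − E[M_τ] = 5293 − 4489 = 804 = 67(79 − 67) = 804.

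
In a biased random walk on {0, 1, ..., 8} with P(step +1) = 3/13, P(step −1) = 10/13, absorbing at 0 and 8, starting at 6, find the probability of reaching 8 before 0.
P(hit 8 before 0) = (1 − (10/3)^6) / (1 − (10/3)^8) = 98829/1098829

Let u_k denote P(reach 8 before 0 | start at k). Boundary: u_0 = 0, u_8 = 1. Recurrence: u_k = 3/13·u_{k+1} + 10/13·u_{k-1} for 1 ≤ k ≤ 7. Try u_k = A + B·r^k with r = q/p = (10/13)/(3/13) = 10/3. Substitution satisfies the recurrence; boundary conditions give:
  u_k = (1 − r^k) / (1 − r^N) = (1 − (10/3)^6) / (1 − (10/3)^8) = 98829/1098829.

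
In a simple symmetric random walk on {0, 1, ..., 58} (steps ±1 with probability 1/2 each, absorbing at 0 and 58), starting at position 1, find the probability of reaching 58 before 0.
P(hit 58 before 0) = 1/58

Let u_k = P(hit 58 before 0 | start at k). Then u_0 = 0, u_58 = 1, and u_k = u_{k-1}/2 + u_{k+1}/2 for 1 ≤ k ≤ 57. This harmonic recurrence is solved by u_k = k/58, giving u_1 = 1/58.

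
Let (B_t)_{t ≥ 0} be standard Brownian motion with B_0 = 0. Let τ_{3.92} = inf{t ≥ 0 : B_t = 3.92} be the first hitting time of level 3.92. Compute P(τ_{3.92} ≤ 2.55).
P(τ_{3.92} ≤ 2.55) = 2(1 − Φ(3.92/√2.55)) = 2(1 − Φ(2.4548)) ≈ 0.0141

By the reflection principle for standard BM, P(τ_b ≤ t) = 2 · P(B_t ≥ b). Since B_t ~ N(0, t), P(B_t ≥ 3.92) = 1 − Φ(3.92/√t) = 1 − Φ(3.92/√2.55) = 1 − Φ(2.4548) ≈ 0.00705. Doubling: P(τ_{3.92} ≤ 2.55) ≈ 2 · 0.00705 = 0.01410 ≈ 0.0141.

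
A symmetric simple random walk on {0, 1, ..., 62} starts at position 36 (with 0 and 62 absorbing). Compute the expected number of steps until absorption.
E[τ | X_0 = 36] = 936

Let v_k = E[τ | X_0 = k]. Boundary: v_0 = v_62 = 0. Recurrence: v_k = 1 + (v_{k-1} + v_{k+1})/2 for 1 ≤ k ≤ 61. The particular solution to v_k − (v_{k-1} + v_{k+1})/2 = 1 is v_k = −k^2. Adding homogeneous solution A + B k and matching boundaries gives v_k = k (62 − k). Substituting k = 36: v_36 = 36 · 26 = 936.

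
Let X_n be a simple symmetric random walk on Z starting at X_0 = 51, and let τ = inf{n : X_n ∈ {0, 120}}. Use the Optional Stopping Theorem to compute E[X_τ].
E[X_τ] = 51

X_n is a martingale and τ is a bounded-mean stopping time (indeed τ is finite a.s. with bounded expectation since the walk is in a bounded region). By the OST, E[X_τ] = E[X_0] = 51. Equivalently: E[X_τ] = 120 · P(hit 120 first) + 0 · P(hit 0 first) = 120 · (51/120) = 51.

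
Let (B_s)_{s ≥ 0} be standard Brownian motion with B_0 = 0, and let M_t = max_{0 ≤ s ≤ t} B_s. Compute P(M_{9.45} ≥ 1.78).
P(M_{9.45} ≥ 1.78) = 2·P(B_{9.45} ≥ 1.78) = 2(1 − Φ(1.78/√9.45)) ≈ 0.5626

By the reflection principle for Brownian motion, P(M_t ≥ a) = 2 · P(B_t ≥ a) for a ≥ 0. Since B_t ~ N(0, t), P(B_t ≥ 1.78) = 1 − Φ(1.78/√t) = 1 − Φ(1.78/√9.45) = 1 − Φ(0.5790). So
  P(M_{9.45} ≥ 1.78) = 2(1 − Φ(0.5790)) ≈ 0.5626.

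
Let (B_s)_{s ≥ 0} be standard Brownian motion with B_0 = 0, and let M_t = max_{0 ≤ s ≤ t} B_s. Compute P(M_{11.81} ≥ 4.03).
P(M_{11.81} ≥ 4.03) = 2·P(B_{11.81} ≥ 4.03) = 2(1 − Φ(4.03/√11.81)) ≈ 0.2409

By the reflection principle for Brownian motion, P(M_t ≥ a) = 2 · P(B_t ≥ a) for a ≥ 0. Since B_t ~ N(0, t), P(B_t ≥ 4.03) = 1 − Φ(4.03/√t) = 1 − Φ(4.03/√11.81) = 1 − Φ(1.1727). So
  P(M_{11.81} ≥ 4.03) = 2(1 − Φ(1.1727)) ≈ 0.2409.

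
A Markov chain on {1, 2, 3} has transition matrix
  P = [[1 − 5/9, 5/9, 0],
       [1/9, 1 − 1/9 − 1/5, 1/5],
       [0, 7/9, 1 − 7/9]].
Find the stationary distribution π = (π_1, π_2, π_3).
π = (7/51, 35/51, 3/17)

This is a birth-death chain on three states, which satisfies detailed balance: π_1 · P_{12} = π_2 · P_{21} and π_2 · P_{23} = π_3 · P_{32}.
From π_1 · 5/9 = π_2 · 1/9: π_2/π_1 = (5/9)/(1/9) = 5.
From π_2 · 1/5 = π_3 · 7/9: π_3/π_2 = (1/5)/(7/9) = 9/35.
Take π_1 proportional to 1; then unnormalized π = (1, 5, 9/7). Normalize by dividing by the sum 51/7:
  π = (7/51, 35/51, 3/17).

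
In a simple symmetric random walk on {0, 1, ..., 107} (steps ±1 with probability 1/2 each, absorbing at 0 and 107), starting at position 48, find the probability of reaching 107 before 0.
P(hit 107 before 0) = 48/107

Let u_k = P(hit 107 before 0 | start at k). Then u_0 = 0, u_107 = 1, and u_k = u_{k-1}/2 + u_{k+1}/2 for 1 ≤ k ≤ 106. This harmonic recurrence is solved by u_k = k/107, giving u_48 = 48/107.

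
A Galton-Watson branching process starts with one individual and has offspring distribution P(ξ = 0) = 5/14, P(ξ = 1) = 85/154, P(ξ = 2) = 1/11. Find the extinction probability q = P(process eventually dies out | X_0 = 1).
q = 1

Mean offspring μ = 0·5/14 + 1·85/154 + 2·1/11 = 113/154 ≤ 1. For μ ≤ 1 with offspring not concentrated at 1, the Galton-Watson process goes extinct almost surely, so q = 1.
(Algebraic check: The pgf is f(s) = 5/14 + 85/154·s + 1/11·s². The extinction probability q is the smallest fixed point of f in [0, 1]. Setting s = f(s):
  1/11·s² + (85/154 − 1)·s + 5/14 = 0
  1/11·s² − (5/14 + 1/11)·s + 5/14 = 0
which factors as (s − 1)·(1/11·s − 5/14) = 0, giving roots s = 1 and s = (5/14)/(1/11) = 55/14. Since 55/14 ≥ 1, the smallest root in [0, 1] is s = 1.)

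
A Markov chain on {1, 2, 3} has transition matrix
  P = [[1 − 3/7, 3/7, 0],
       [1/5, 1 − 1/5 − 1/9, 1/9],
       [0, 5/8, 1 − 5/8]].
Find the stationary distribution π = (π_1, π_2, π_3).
π = (21/74, 45/74, 4/37)

This is a birth-death chain on three states, which satisfies detailed balance: π_1 · P_{12} = π_2 · P_{21} and π_2 · P_{23} = π_3 · P_{32}.
From π_1 · 3/7 = π_2 · 1/5: π_2/π_1 = (3/7)/(1/5) = 15/7.
From π_2 · 1/9 = π_3 · 5/8: π_3/π_2 = (1/9)/(5/8) = 8/45.
Take π_1 proportional to 1; then unnormalized π = (1, 15/7, 8/21). Normalize by dividing by the sum 74/21:
  π = (21/74, 45/74, 4/37).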